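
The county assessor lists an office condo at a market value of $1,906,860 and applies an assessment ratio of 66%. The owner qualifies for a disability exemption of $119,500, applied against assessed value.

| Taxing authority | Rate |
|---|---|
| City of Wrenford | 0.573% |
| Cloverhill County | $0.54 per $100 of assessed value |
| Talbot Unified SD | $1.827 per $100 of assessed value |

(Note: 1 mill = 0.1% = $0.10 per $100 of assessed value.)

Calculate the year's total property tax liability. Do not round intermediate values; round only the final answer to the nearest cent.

Assessed value = $1,906,860 × 0.66 = $1,258,527.6
Taxable value = $1,258,527.6 − $119,500 = $1,139,027.6
City of Wrenford: $1,139,027.6 × 0.00573 = $6,526.628148
Cloverhill County: $1,139,027.6 × 0.0054 = $6,150.74904
Talbot Unified SD: $1,139,027.6 × 0.01827 = $20,810.034252
Total = $33,487.41144

$33,487.41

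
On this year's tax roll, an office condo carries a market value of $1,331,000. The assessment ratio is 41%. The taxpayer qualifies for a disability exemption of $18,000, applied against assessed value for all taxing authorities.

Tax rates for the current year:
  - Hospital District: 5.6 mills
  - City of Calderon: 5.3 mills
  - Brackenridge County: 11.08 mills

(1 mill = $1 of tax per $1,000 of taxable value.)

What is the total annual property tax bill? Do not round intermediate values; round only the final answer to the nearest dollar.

Assessed value = $1,331,000 × 0.41 = $545,710
Taxable value = $545,710 − $18,000 = $527,710
Hospital District: $527,710 × 0.0056 = $2,955.176
City of Calderon: $527,710 × 0.0053 = $2,796.863
Brackenridge County: $527,710 × 0.01108 = $5,847.0268
Total = $2,955.176 + $2,796.863 + $5,847.0268 = $11,599.0658

$11,599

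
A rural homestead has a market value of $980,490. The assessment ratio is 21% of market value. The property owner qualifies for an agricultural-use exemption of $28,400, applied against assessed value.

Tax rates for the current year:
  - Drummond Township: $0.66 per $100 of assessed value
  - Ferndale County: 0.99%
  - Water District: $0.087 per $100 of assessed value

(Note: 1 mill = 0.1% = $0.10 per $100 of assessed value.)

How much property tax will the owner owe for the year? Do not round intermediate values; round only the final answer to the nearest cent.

Assessed value = $980,490 × 0.21 = $205,902.9
Taxable value = $205,902.9 − $28,400 = $177,502.9
Drummond Township: $177,502.9 × 0.0066 = $1,171.51914
Ferndale County: $177,502.9 × 0.0099 = $1,757.27871
Water District: $177,502.9 × 0.00087 = $154.427523
Total = $3,083.225373

$3,083.23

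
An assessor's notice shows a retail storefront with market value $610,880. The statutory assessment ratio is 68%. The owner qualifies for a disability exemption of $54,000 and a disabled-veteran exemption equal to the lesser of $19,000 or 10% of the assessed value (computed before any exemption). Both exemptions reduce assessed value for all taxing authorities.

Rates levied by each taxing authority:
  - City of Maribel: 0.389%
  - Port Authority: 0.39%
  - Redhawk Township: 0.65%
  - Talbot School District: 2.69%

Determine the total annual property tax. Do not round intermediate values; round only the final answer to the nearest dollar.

Assessed value = $610,880 × 0.68 = $415,398.4
Disabled-veteran exemption = min($19,000, 10% × $415,398.4) = min($19,000, $41,539.84) = $19,000 (dollar cap binds)
Taxable value = $415,398.4 − $54,000 − $19,000 = $342,398.4
City of Maribel: $342,398.4 × 0.00389 = $1,331.929776
Port Authority: $342,398.4 × 0.0039 = $1,335.35376
Redhawk Township: $342,398.4 × 0.0065 = $2,225.5896
Talbot School District: $342,398.4 × 0.0269 = $9,210.51696
Total = $14,103.390096

$14,103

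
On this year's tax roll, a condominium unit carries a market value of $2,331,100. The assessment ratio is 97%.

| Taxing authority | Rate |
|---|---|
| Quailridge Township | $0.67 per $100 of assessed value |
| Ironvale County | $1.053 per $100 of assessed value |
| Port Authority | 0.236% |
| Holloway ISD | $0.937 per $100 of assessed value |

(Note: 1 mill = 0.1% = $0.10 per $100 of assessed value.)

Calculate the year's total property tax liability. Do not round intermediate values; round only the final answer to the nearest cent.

$65,483.40

Assessed value = $2,331,100 × 0.97 = $2,261,167
Quailridge Township: $2,261,167 × 0.0067 = $15,149.8189
Ironvale County: $2,261,167 × 0.01053 = $23,810.08851
Port Authority: $2,261,167 × 0.00236 = $5,336.35412
Holloway ISD: $2,261,167 × 0.00937 = $21,187.13479
Total = $65,483.39632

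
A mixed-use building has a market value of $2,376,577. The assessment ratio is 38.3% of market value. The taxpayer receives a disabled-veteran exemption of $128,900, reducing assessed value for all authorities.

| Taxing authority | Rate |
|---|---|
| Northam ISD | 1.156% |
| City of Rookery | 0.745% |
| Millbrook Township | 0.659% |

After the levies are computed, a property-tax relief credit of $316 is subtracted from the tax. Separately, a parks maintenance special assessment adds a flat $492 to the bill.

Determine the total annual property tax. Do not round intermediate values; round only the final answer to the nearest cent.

$20,178.02

Assessed value = $2,376,577 × 0.383 = $910,228.991
Taxable value = $910,228.991 − $128,900 = $781,328.991
Northam ISD: $781,328.991 × 0.01156 = $9,032.16313596
City of Rookery: $781,328.991 × 0.00745 = $5,820.90098295
Millbrook Township: $781,328.991 × 0.00659 = $5,148.95805069
Levies subtotal = $20,002.0221696
After credit = $20,002.0221696 − $316 = $19,686.0221696
Total = $19,686.0221696 + $492 = $20,178.0221696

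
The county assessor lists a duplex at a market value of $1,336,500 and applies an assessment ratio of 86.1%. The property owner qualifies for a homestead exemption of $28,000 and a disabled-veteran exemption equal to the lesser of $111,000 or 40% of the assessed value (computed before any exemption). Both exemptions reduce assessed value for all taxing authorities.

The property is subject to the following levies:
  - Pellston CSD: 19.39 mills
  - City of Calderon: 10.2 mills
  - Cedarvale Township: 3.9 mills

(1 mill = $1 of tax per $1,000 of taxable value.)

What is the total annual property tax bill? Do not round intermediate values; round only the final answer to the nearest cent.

$33,882.72

Assessed value = $1,336,500 × 0.861 = $1,150,726.5
Disabled-veteran exemption = min($111,000, 40% × $1,150,726.5) = min($111,000, $460,290.6) = $111,000 (dollar cap binds)
Taxable value = $1,150,726.5 − $28,000 − $111,000 = $1,011,726.5
Pellston CSD: $1,011,726.5 × 0.01939 = $19,617.376835
City of Calderon: $1,011,726.5 × 0.0102 = $10,319.6103
Cedarvale Township: $1,011,726.5 × 0.0039 = $3,945.73335
Total = $33,882.720485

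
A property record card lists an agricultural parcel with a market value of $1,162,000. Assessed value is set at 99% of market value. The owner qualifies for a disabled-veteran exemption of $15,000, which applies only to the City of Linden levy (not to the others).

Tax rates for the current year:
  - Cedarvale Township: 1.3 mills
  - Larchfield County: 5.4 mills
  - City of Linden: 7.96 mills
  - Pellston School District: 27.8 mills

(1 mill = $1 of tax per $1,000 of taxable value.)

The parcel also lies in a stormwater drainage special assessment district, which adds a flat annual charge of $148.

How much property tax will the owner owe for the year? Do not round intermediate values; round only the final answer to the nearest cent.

$48,873.73

Assessed value = $1,162,000 × 0.99 = $1,150,380
Cedarvale Township: $1,150,380 × 0.0013 = $1,495.494
Larchfield County: $1,150,380 × 0.0054 = $6,212.052
City of Linden: ($1,150,380 − $15,000) × 0.00796 = $1,135,380 × 0.00796 = $9,037.6248
Pellston School District: $1,150,380 × 0.0278 = $31,980.564
Levies subtotal = $48,725.7348
Total = $48,725.7348 + $148 = $48,873.7348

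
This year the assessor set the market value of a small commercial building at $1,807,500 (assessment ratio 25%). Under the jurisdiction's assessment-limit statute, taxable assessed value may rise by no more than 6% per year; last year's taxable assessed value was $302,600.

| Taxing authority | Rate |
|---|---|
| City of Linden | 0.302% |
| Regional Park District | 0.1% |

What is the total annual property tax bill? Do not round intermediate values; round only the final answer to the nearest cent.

Uncapped assessed value = $1,807,500 × 0.25 = $451,875
Cap limit = $302,600 × 1.06 = $320,756
Taxable assessed value = min($451,875, $320,756) = $320,756 (cap binds)
City of Linden: $320,756 × 0.00302 = $968.68312
Regional Park District: $320,756 × 0.001 = $320.756
Total = $1,289.43912

$1,289.44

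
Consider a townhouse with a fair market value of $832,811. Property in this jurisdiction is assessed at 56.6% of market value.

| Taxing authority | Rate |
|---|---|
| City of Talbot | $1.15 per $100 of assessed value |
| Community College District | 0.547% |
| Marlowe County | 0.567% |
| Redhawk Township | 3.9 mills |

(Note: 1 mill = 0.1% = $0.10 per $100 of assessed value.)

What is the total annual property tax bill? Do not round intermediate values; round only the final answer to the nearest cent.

$12,510.19

Assessed value = $832,811 × 0.566 = $471,371.026
City of Talbot: $471,371.026 × 0.0115 = $5,420.766799
Community College District: $471,371.026 × 0.00547 = $2,578.39951222
Marlowe County: $471,371.026 × 0.00567 = $2,672.67371742
Redhawk Township: $471,371.026 × 0.0039 = $1,838.3470014
Total = $12,510.18703004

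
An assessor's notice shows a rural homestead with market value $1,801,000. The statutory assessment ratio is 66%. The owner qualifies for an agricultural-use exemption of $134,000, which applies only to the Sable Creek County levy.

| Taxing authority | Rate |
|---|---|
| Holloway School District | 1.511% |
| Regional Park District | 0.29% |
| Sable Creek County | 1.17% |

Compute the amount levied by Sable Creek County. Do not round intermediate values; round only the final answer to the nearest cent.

$12,339.52

Assessed value = $1,801,000 × 0.66 = $1,188,660
Sable Creek County taxable value = $1,188,660 − $134,000 = $1,054,660
Sable Creek County levy = $1,054,660 × 0.0117 = $12,339.522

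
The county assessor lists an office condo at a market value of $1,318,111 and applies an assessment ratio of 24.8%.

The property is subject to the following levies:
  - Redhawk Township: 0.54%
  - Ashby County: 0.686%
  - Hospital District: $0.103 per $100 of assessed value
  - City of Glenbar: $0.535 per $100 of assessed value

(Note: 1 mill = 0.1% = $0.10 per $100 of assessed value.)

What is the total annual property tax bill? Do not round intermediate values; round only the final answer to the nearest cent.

Assessed value = $1,318,111 × 0.248 = $326,891.528
Redhawk Township: $326,891.528 × 0.0054 = $1,765.2142512
Ashby County: $326,891.528 × 0.00686 = $2,242.47588208
Hospital District: $326,891.528 × 0.00103 = $336.69827384
City of Glenbar: $326,891.528 × 0.00535 = $1,748.8696748
Total = $6,093.25808192

$6,093.26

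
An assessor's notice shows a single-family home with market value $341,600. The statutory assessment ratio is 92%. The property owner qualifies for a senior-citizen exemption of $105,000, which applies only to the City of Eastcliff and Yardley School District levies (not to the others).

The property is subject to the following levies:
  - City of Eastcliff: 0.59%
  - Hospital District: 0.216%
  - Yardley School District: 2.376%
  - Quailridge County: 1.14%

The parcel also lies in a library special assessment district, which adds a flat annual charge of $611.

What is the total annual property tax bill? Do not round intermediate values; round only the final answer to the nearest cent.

$11,079.54

Assessed value = $341,600 × 0.92 = $314,272
City of Eastcliff: ($314,272 − $105,000) × 0.0059 = $209,272 × 0.0059 = $1,234.7048
Hospital District: $314,272 × 0.00216 = $678.82752
Yardley School District: ($314,272 − $105,000) × 0.02376 = $209,272 × 0.02376 = $4,972.30272
Quailridge County: $314,272 × 0.0114 = $3,582.7008
Levies subtotal = $10,468.53584
Total = $10,468.53584 + $611 = $11,079.53584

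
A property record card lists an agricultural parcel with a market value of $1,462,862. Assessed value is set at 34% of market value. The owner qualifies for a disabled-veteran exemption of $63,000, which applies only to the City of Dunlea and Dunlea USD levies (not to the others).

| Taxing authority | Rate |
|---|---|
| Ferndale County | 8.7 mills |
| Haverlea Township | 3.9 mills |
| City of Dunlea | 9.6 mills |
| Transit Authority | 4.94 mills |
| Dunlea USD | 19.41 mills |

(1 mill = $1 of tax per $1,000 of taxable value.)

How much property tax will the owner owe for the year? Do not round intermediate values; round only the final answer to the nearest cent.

$21,325.09

Assessed value = $1,462,862 × 0.34 = $497,373.08
Ferndale County: $497,373.08 × 0.0087 = $4,327.145796
Haverlea Township: $497,373.08 × 0.0039 = $1,939.755012
City of Dunlea: ($497,373.08 − $63,000) × 0.0096 = $434,373.08 × 0.0096 = $4,169.981568
Transit Authority: $497,373.08 × 0.00494 = $2,457.0230152
Dunlea USD: ($497,373.08 − $63,000) × 0.01941 = $434,373.08 × 0.01941 = $8,431.1814828
Total = $21,325.086874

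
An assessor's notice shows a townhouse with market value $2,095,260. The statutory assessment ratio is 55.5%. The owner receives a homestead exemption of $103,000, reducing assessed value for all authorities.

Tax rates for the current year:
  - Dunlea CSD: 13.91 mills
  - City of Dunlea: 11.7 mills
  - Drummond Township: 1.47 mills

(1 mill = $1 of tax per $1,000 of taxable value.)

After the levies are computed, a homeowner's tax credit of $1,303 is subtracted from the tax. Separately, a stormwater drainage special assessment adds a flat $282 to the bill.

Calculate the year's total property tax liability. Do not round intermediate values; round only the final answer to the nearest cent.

$27,680.26

Assessed value = $2,095,260 × 0.555 = $1,162,869.3
Taxable value = $1,162,869.3 − $103,000 = $1,059,869.3
Dunlea CSD: $1,059,869.3 × 0.01391 = $14,742.781963
City of Dunlea: $1,059,869.3 × 0.0117 = $12,400.47081
Drummond Township: $1,059,869.3 × 0.00147 = $1,558.007871
Levies subtotal = $28,701.260644
After credit = $28,701.260644 − $1,303 = $27,398.260644
Total = $27,398.260644 + $282 = $27,680.260644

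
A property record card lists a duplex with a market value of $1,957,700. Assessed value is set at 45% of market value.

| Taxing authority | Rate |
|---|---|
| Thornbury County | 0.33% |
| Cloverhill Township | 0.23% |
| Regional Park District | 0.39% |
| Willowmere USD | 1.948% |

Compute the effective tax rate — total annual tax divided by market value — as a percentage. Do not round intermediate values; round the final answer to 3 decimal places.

1.304%

Assessed value = $1,957,700 × 0.45 = $880,965
Thornbury County: $880,965 × 0.0033 = $2,907.1845
Cloverhill Township: $880,965 × 0.0023 = $2,026.2195
Regional Park District: $880,965 × 0.0039 = $3,435.7635
Willowmere USD: $880,965 × 0.01948 = $17,161.1982
Total tax = $25,530.3657
Effective rate = $25,530.3657 ÷ $1,957,700 = 1.304% of market value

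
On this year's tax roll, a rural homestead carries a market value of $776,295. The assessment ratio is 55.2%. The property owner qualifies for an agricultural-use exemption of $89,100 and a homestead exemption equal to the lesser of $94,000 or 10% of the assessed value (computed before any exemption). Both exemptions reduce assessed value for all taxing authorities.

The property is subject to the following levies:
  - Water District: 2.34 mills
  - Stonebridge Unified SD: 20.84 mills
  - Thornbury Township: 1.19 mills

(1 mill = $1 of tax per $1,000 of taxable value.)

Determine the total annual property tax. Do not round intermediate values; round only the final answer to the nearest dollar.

$7,227

Assessed value = $776,295 × 0.552 = $428,514.84
Homestead exemption = min($94,000, 10% × $428,514.84) = min($94,000, $42,851.484) = $42,851.484 (percentage binds)
Taxable value = $428,514.84 − $89,100 − $42,851.484 = $296,563.356
Water District: $296,563.356 × 0.00234 = $693.95825304
Stonebridge Unified SD: $296,563.356 × 0.02084 = $6,180.38033904
Thornbury Township: $296,563.356 × 0.00119 = $352.91039364
Total = $7,227.24898572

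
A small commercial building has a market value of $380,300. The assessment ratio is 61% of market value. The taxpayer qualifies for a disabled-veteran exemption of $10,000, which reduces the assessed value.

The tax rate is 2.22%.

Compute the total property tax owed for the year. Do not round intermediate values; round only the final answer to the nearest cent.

$4,928.02

Assessed value = $380,300 × 0.61 = $231,983
Taxable value = $231,983 − $10,000 = $221,983
Tax = $221,983 × 0.0222 = $4,928.0226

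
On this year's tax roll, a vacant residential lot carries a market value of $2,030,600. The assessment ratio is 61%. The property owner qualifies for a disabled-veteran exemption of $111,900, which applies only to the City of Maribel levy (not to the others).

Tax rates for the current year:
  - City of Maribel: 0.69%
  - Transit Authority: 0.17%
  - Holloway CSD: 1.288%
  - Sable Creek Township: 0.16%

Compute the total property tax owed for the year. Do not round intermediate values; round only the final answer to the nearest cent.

Assessed value = $2,030,600 × 0.61 = $1,238,666
City of Maribel: ($1,238,666 − $111,900) × 0.0069 = $1,126,766 × 0.0069 = $7,774.6854
Transit Authority: $1,238,666 × 0.0017 = $2,105.7322
Holloway CSD: $1,238,666 × 0.01288 = $15,954.01808
Sable Creek Township: $1,238,666 × 0.0016 = $1,981.8656
Total = $27,816.30128

$27,816.30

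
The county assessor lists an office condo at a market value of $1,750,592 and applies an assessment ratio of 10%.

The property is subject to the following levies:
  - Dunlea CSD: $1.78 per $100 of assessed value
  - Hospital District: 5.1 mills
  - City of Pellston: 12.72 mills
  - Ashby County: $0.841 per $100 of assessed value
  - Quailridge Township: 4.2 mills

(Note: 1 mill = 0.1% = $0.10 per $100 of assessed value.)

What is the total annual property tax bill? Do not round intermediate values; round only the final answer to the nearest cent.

Assessed value = $1,750,592 × 0.1 = $175,059.2
Dunlea CSD: $175,059.2 × 0.0178 = $3,116.05376
Hospital District: $175,059.2 × 0.0051 = $892.80192
City of Pellston: $175,059.2 × 0.01272 = $2,226.753024
Ashby County: $175,059.2 × 0.00841 = $1,472.247872
Quailridge Township: $175,059.2 × 0.0042 = $735.24864
Total = $8,443.105216

$8,443.11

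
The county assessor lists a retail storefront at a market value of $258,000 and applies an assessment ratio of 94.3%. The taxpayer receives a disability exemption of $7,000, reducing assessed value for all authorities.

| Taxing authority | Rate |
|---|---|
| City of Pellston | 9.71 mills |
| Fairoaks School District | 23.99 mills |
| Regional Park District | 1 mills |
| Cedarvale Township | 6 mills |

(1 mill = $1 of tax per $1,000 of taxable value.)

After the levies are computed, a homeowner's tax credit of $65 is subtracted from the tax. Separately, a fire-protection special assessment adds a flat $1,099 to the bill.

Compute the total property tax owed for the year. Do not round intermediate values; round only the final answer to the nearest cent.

Assessed value = $258,000 × 0.943 = $243,294
Taxable value = $243,294 − $7,000 = $236,294
City of Pellston: $236,294 × 0.00971 = $2,294.41474
Fairoaks School District: $236,294 × 0.02399 = $5,668.69306
Regional Park District: $236,294 × 0.001 = $236.294
Cedarvale Township: $236,294 × 0.006 = $1,417.764
Levies subtotal = $9,617.1658
After credit = $9,617.1658 − $65 = $9,552.1658
Total = $9,552.1658 + $1,099 = $10,651.1658

$10,651.17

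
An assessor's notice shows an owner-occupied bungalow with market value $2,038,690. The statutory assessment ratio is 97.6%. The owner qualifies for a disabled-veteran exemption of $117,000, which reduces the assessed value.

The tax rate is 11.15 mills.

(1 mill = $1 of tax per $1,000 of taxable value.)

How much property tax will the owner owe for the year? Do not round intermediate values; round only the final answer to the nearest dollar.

$20,881

Assessed value = $2,038,690 × 0.976 = $1,989,761.44
Taxable value = $1,989,761.44 − $117,000 = $1,872,761.44
Tax = $1,872,761.44 × 0.01115 = $20,881.290056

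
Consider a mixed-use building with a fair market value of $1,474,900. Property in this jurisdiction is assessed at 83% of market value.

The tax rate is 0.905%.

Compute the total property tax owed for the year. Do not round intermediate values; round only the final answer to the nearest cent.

$11,078.71

Assessed value = $1,474,900 × 0.83 = $1,224,167
Tax = $1,224,167 × 0.00905 = $11,078.71135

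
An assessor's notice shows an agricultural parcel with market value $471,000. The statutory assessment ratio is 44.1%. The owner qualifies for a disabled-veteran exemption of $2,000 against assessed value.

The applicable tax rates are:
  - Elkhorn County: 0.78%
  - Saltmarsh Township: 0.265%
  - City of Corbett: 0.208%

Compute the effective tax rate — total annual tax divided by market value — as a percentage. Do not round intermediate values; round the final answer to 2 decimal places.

Assessed value = $471,000 × 0.441 = $207,711
Taxable value = $207,711 − $2,000 = $205,711
Elkhorn County: $205,711 × 0.0078 = $1,604.5458
Saltmarsh Township: $205,711 × 0.00265 = $545.13415
City of Corbett: $205,711 × 0.00208 = $427.87888
Total tax = $2,577.55883
Effective rate = $2,577.55883 ÷ $471,000 = 0.55% of market value

0.55%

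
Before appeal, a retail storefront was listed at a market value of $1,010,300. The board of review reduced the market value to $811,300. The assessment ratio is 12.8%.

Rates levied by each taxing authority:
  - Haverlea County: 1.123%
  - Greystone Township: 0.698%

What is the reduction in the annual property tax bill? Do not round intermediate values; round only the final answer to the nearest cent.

$463.85

Old assessed value = $1,010,300 × 0.128 = $129,318.4
New assessed value = $811,300 × 0.128 = $103,846.4
Combined rate = 0.01123 + 0.00698 = 0.01821
Old tax = $129,318.4 × 0.01821 = $2,354.888064
New tax = $103,846.4 × 0.01821 = $1,891.042944
Reduction = $2,354.888064 − $1,891.042944 = $463.84512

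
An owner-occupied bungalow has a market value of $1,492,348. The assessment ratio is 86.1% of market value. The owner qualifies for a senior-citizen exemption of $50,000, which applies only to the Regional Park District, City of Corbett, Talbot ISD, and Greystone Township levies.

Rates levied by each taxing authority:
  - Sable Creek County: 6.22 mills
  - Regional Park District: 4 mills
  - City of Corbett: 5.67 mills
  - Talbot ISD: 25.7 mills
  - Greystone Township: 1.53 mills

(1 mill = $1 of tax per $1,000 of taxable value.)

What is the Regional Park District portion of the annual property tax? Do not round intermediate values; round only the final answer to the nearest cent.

$4,939.65

Assessed value = $1,492,348 × 0.861 = $1,284,911.628
Regional Park District taxable value = $1,284,911.628 − $50,000 = $1,234,911.628
Regional Park District levy = $1,234,911.628 × 0.004 = $4,939.646512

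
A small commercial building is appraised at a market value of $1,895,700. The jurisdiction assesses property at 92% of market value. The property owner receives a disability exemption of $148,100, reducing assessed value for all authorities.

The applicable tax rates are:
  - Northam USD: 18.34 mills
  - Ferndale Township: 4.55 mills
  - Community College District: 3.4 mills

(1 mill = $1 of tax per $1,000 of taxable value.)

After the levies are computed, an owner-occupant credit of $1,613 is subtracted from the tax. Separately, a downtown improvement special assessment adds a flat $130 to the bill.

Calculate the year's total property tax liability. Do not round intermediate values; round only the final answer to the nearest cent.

$40,474.37

Assessed value = $1,895,700 × 0.92 = $1,744,044
Taxable value = $1,744,044 − $148,100 = $1,595,944
Northam USD: $1,595,944 × 0.01834 = $29,269.61296
Ferndale Township: $1,595,944 × 0.00455 = $7,261.5452
Community College District: $1,595,944 × 0.0034 = $5,426.2096
Levies subtotal = $41,957.36776
After credit = $41,957.36776 − $1,613 = $40,344.36776
Total = $40,344.36776 + $130 = $40,474.36776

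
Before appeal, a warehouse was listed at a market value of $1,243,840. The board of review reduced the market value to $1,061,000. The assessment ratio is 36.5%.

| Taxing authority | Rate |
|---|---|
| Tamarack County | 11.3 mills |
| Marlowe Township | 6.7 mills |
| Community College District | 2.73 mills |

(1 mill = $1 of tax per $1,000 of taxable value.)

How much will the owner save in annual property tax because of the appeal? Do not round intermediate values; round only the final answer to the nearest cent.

Old assessed value = $1,243,840 × 0.365 = $454,001.6
New assessed value = $1,061,000 × 0.365 = $387,265
Combined rate = 0.0113 + 0.0067 + 0.00273 = 0.02073
Old tax = $454,001.6 × 0.02073 = $9,411.453168
New tax = $387,265 × 0.02073 = $8,028.00345
Reduction = $9,411.453168 − $8,028.00345 = $1,383.449718

$1,383.45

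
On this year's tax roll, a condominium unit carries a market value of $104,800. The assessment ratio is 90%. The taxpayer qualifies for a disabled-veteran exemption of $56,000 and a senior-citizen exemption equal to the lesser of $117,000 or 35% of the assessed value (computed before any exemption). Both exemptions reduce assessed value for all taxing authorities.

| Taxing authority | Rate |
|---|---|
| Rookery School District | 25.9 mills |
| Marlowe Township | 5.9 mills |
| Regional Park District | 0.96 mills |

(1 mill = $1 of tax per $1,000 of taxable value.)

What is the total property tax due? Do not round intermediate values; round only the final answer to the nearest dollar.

Assessed value = $104,800 × 0.9 = $94,320
Senior-citizen exemption = min($117,000, 35% × $94,320) = min($117,000, $33,012) = $33,012 (percentage binds)
Taxable value = $94,320 − $56,000 − $33,012 = $5,308
Rookery School District: $5,308 × 0.0259 = $137.4772
Marlowe Township: $5,308 × 0.0059 = $31.3172
Regional Park District: $5,308 × 0.00096 = $5.09568
Total = $173.89008

$174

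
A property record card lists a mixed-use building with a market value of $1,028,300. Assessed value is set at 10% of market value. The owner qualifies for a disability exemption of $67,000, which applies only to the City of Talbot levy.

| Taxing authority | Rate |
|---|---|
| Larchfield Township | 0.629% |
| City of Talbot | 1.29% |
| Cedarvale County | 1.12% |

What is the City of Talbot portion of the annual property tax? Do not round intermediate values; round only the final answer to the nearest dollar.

$462

Assessed value = $1,028,300 × 0.1 = $102,830
City of Talbot taxable value = $102,830 − $67,000 = $35,830
City of Talbot levy = $35,830 × 0.0129 = $462.207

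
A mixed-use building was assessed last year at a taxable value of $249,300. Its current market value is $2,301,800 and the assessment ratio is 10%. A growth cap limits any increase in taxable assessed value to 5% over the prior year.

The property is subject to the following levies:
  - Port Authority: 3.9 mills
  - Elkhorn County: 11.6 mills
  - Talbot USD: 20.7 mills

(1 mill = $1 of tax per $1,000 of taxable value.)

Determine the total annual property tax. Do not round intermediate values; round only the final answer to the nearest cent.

$8,332.52

Uncapped assessed value = $2,301,800 × 0.1 = $230,180
Cap limit = $249,300 × 1.05 = $261,765
Taxable assessed value = min($230,180, $261,765) = $230,180 (cap does not bind)
Port Authority: $230,180 × 0.0039 = $897.702
Elkhorn County: $230,180 × 0.0116 = $2,670.088
Talbot USD: $230,180 × 0.0207 = $4,764.726
Total = $8,332.516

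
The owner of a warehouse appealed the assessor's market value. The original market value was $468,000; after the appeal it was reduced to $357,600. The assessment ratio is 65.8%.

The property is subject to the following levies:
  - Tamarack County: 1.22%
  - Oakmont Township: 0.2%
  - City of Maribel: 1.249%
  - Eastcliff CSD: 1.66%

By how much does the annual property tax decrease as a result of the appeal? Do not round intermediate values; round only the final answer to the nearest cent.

Old assessed value = $468,000 × 0.658 = $307,944
New assessed value = $357,600 × 0.658 = $235,300.8
Combined rate = 0.0122 + 0.002 + 0.01249 + 0.0166 = 0.04329
Old tax = $307,944 × 0.04329 = $13,330.89576
New tax = $235,300.8 × 0.04329 = $10,186.171632
Reduction = $13,330.89576 − $10,186.171632 = $3,144.724128

$3,144.72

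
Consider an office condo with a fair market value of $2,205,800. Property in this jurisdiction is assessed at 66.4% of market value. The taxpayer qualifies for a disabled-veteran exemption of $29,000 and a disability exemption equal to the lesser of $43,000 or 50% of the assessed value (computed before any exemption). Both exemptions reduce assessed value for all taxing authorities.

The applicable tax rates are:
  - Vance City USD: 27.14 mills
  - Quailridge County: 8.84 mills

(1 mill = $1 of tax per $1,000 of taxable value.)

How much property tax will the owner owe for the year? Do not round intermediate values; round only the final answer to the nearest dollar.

Assessed value = $2,205,800 × 0.664 = $1,464,651.2
Disability exemption = min($43,000, 50% × $1,464,651.2) = min($43,000, $732,325.6) = $43,000 (dollar cap binds)
Taxable value = $1,464,651.2 − $29,000 − $43,000 = $1,392,651.2
Vance City USD: $1,392,651.2 × 0.02714 = $37,796.553568
Quailridge County: $1,392,651.2 × 0.00884 = $12,311.036608
Total = $50,107.590176

$50,108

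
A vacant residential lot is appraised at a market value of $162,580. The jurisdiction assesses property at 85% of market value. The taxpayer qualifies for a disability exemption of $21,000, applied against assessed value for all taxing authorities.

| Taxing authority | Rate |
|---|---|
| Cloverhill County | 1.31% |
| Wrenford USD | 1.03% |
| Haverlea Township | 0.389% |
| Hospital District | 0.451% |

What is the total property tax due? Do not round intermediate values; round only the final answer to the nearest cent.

Assessed value = $162,580 × 0.85 = $138,193
Taxable value = $138,193 − $21,000 = $117,193
Cloverhill County: $117,193 × 0.0131 = $1,535.2283
Wrenford USD: $117,193 × 0.0103 = $1,207.0879
Haverlea Township: $117,193 × 0.00389 = $455.88077
Hospital District: $117,193 × 0.00451 = $528.54043
Total = $1,535.2283 + $1,207.0879 + $455.88077 + $528.54043 = $3,726.7374

$3,726.74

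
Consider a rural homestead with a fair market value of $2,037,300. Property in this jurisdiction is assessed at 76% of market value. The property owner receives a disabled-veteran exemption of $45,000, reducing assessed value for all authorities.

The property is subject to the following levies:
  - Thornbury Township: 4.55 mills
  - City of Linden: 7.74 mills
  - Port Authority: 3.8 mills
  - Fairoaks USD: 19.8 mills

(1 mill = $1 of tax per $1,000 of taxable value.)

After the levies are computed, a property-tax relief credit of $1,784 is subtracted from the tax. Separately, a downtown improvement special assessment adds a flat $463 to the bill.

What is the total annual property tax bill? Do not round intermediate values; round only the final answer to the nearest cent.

$52,634.16

Assessed value = $2,037,300 × 0.76 = $1,548,348
Taxable value = $1,548,348 − $45,000 = $1,503,348
Thornbury Township: $1,503,348 × 0.00455 = $6,840.2334
City of Linden: $1,503,348 × 0.00774 = $11,635.91352
Port Authority: $1,503,348 × 0.0038 = $5,712.7224
Fairoaks USD: $1,503,348 × 0.0198 = $29,766.2904
Levies subtotal = $53,955.15972
After credit = $53,955.15972 − $1,784 = $52,171.15972
Total = $52,171.15972 + $463 = $52,634.15972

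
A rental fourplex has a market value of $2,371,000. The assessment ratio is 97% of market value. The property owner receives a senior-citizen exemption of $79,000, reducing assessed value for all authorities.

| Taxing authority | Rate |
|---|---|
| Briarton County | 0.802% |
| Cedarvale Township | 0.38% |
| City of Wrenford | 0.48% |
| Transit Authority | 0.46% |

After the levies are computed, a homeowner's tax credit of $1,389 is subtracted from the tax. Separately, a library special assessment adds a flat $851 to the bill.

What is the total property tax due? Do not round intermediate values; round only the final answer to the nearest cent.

Assessed value = $2,371,000 × 0.97 = $2,299,870
Taxable value = $2,299,870 − $79,000 = $2,220,870
Briarton County: $2,220,870 × 0.00802 = $17,811.3774
Cedarvale Township: $2,220,870 × 0.0038 = $8,439.306
City of Wrenford: $2,220,870 × 0.0048 = $10,660.176
Transit Authority: $2,220,870 × 0.0046 = $10,216.002
Levies subtotal = $47,126.8614
After credit = $47,126.8614 − $1,389 = $45,737.8614
Total = $45,737.8614 + $851 = $46,588.8614

$46,588.86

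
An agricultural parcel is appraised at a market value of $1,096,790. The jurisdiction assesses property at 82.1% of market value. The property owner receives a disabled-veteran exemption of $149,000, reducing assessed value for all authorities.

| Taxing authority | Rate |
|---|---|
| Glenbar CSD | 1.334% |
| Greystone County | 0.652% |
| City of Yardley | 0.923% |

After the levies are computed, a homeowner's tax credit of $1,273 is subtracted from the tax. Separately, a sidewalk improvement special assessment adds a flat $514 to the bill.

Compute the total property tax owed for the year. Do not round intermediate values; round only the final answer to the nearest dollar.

$21,101

Assessed value = $1,096,790 × 0.821 = $900,464.59
Taxable value = $900,464.59 − $149,000 = $751,464.59
Glenbar CSD: $751,464.59 × 0.01334 = $10,024.5376306
Greystone County: $751,464.59 × 0.00652 = $4,899.5491268
City of Yardley: $751,464.59 × 0.00923 = $6,936.0181657
Levies subtotal = $21,860.1049231
After credit = $21,860.1049231 − $1,273 = $20,587.1049231
Total = $20,587.1049231 + $514 = $21,101.1049231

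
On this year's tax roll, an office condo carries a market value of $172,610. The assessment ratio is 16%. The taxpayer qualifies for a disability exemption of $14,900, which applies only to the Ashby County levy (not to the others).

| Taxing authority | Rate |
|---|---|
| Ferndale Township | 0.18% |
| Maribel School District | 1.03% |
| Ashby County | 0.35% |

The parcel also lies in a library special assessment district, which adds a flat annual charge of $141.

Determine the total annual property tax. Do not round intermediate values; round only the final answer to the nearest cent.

$519.68

Assessed value = $172,610 × 0.16 = $27,617.6
Ferndale Township: $27,617.6 × 0.0018 = $49.71168
Maribel School District: $27,617.6 × 0.0103 = $284.46128
Ashby County: ($27,617.6 − $14,900) × 0.0035 = $12,717.6 × 0.0035 = $44.5116
Levies subtotal = $378.68456
Total = $378.68456 + $141 = $519.68456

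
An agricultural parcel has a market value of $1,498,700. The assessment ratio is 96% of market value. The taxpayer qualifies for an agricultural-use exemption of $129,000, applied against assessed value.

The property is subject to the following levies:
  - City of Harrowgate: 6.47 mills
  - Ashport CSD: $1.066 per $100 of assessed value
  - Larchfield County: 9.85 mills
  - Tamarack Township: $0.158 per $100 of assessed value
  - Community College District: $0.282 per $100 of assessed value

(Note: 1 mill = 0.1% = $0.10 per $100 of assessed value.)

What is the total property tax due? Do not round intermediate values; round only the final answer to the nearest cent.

$41,100.02

Assessed value = $1,498,700 × 0.96 = $1,438,752
Taxable value = $1,438,752 − $129,000 = $1,309,752
City of Harrowgate: $1,309,752 × 0.00647 = $8,474.09544
Ashport CSD: $1,309,752 × 0.01066 = $13,961.95632
Larchfield County: $1,309,752 × 0.00985 = $12,901.0572
Tamarack Township: $1,309,752 × 0.00158 = $2,069.40816
Community College District: $1,309,752 × 0.00282 = $3,693.50064
Total = $41,100.01776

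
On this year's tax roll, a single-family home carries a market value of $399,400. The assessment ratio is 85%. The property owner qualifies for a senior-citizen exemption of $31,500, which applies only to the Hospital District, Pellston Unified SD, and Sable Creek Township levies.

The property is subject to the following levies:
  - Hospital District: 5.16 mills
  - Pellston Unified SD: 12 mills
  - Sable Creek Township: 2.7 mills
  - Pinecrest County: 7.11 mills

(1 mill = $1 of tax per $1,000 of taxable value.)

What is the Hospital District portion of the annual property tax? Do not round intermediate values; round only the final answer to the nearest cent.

Assessed value = $399,400 × 0.85 = $339,490
Hospital District taxable value = $339,490 − $31,500 = $307,990
Hospital District levy = $307,990 × 0.00516 = $1,589.2284

$1,589.23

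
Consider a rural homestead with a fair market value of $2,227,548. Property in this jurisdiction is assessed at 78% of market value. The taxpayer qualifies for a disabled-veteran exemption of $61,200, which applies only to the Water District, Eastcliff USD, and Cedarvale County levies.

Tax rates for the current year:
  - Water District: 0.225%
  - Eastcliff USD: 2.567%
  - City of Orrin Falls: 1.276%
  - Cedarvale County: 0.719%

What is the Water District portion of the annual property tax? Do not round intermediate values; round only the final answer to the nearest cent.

$3,771.65

Assessed value = $2,227,548 × 0.78 = $1,737,487.44
Water District taxable value = $1,737,487.44 − $61,200 = $1,676,287.44
Water District levy = $1,676,287.44 × 0.00225 = $3,771.64674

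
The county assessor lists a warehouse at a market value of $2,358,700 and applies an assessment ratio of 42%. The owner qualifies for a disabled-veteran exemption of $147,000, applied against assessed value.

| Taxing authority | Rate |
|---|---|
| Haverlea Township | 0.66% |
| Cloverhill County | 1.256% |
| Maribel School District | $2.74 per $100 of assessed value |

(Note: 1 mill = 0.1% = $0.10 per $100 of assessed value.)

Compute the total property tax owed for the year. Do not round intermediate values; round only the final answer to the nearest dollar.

$39,281

Assessed value = $2,358,700 × 0.42 = $990,654
Taxable value = $990,654 − $147,000 = $843,654
Haverlea Township: $843,654 × 0.0066 = $5,568.1164
Cloverhill County: $843,654 × 0.01256 = $10,596.29424
Maribel School District: $843,654 × 0.0274 = $23,116.1196
Total = $39,280.53024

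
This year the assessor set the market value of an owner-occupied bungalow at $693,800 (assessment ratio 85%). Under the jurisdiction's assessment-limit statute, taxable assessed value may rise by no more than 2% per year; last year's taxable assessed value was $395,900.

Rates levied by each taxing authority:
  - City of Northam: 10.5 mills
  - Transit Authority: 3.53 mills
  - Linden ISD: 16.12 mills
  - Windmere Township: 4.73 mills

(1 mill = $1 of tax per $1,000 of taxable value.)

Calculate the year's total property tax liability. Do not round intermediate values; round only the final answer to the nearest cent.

Uncapped assessed value = $693,800 × 0.85 = $589,730
Cap limit = $395,900 × 1.02 = $403,818
Taxable assessed value = min($589,730, $403,818) = $403,818 (cap binds)
City of Northam: $403,818 × 0.0105 = $4,240.089
Transit Authority: $403,818 × 0.00353 = $1,425.47754
Linden ISD: $403,818 × 0.01612 = $6,509.54616
Windmere Township: $403,818 × 0.00473 = $1,910.05914
Total = $14,085.17184

$14,085.17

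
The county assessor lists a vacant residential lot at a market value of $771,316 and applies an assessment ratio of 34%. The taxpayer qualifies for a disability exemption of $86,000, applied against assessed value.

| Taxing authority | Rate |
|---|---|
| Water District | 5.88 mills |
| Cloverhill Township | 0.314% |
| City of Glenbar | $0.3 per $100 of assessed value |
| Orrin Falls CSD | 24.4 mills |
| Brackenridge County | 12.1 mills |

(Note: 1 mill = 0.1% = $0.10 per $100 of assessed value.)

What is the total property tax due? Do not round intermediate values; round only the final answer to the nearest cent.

$8,551.53

Assessed value = $771,316 × 0.34 = $262,247.44
Taxable value = $262,247.44 − $86,000 = $176,247.44
Water District: $176,247.44 × 0.00588 = $1,036.3349472
Cloverhill Township: $176,247.44 × 0.00314 = $553.4169616
City of Glenbar: $176,247.44 × 0.003 = $528.74232
Orrin Falls CSD: $176,247.44 × 0.0244 = $4,300.437536
Brackenridge County: $176,247.44 × 0.0121 = $2,132.594024
Total = $8,551.5257888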